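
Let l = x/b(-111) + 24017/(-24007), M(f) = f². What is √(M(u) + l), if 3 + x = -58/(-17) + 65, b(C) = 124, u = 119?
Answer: 2*√566652022820330781/12651689 ≈ 119.00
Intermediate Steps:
x = 1112/17 (x = -3 + (-58/(-17) + 65) = -3 + (-1/17*(-58) + 65) = -3 + (58/17 + 65) = -3 + 1163/17 = 1112/17 ≈ 65.412)
l = -5983013/12651689 (l = (1112/17)/124 + 24017/(-24007) = (1112/17)*(1/124) + 24017*(-1/24007) = 278/527 - 24017/24007 = -5983013/12651689 ≈ -0.47290)
√(M(u) + l) = √(119² - 5983013/12651689) = √(14161 - 5983013/12651689) = √(179154584916/12651689) = 2*√566652022820330781/12651689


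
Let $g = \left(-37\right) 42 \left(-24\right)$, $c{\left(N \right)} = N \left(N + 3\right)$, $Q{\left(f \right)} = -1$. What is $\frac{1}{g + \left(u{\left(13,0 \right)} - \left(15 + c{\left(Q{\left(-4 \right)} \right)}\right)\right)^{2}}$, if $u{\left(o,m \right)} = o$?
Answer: $\frac{1}{37296} \approx 2.6813 \cdot 10^{-5}$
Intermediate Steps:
$c{\left(N \right)} = N \left(3 + N\right)$
$g = 37296$ ($g = \left(-1554\right) \left(-24\right) = 37296$)
$\frac{1}{g + \left(u{\left(13,0 \right)} - \left(15 + c{\left(Q{\left(-4 \right)} \right)}\right)\right)^{2}} = \frac{1}{37296 + \left(13 - \left(15 - \left(3 - 1\right)\right)\right)^{2}} = \frac{1}{37296 + \left(13 - \left(15 - 2\right)\right)^{2}} = \frac{1}{37296 + \left(13 - 13\right)^{2}} = \frac{1}{37296 + 0^{2}} = \frac{1}{37296 + 0} = \frac{1}{37296}$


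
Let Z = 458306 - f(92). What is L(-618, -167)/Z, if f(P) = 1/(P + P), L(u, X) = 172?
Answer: 31648/84328303 ≈ 0.00037530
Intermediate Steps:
f(P) = 1/(2*P)
Z = 84328303/184 (Z = 458306 - 1/(2*92) = 458306 - 1*1/184 = 458306 - 1/184 = 84328303/184 ≈ 4.5831e+5)
L(-618, -167)/Z = 172/(84328303/184) = 172*(184/84328303) = 31648/84328303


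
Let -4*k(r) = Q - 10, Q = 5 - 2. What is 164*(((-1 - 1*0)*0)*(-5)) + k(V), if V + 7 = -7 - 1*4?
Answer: 7/4 ≈ 1.7500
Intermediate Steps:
Q = 3
V = -18 (V = -7 + (-7 - 1*4) = -7 + (-7 - 4) = -7 - 11 = -18)
k(r) = 7/4 (k(r) = -(3 - 10)/4 = -1/4*(-7) = 7/4)
164*(((-1 - 1*0)*0)*(-5)) + k(V) = 164*(((-1 - 1*0)*0)*(-5)) + 7/4 = 164*(((-1 + 0)*0)*(-5)) + 7/4 = 164*(-1*0*(-5)) + 7/4 = 164*(0*(-5)) + 7/4 = 164*0 + 7/4 = 0 + 7/4 = 7/4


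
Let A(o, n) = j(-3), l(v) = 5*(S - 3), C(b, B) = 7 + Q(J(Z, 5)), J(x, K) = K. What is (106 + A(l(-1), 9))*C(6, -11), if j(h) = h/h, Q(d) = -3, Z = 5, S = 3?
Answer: 428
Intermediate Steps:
j(h) = 1
C(b, B) = 4 (C(b, B) = 7 - 3 = 4)
l(v) = 0 (l(v) = 5*(3 - 3) = 5*0 = 0)
A(o, n) = 1
(106 + A(l(-1), 9))*C(6, -11) = (106 + 1)*4 = 107*4 = 428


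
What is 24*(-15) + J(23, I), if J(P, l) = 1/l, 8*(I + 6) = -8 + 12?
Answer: -3962/11 ≈ -360.18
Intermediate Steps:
I = -11/2 (I = -6 + (-8 + 12)/8 = -6 + (⅛)*4 = -6 + ½ = -11/2 ≈ -5.5000)
24*(-15) + J(23, I) = 24*(-15) + 1/(-11/2) = -360 - 2/11 = -3962/11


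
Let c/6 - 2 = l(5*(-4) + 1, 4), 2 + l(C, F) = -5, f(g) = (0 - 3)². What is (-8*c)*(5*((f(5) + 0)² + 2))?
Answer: 99600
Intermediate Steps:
f(g) = 9 (f(g) = (-3)² = 9)
l(C, F) = -7 (l(C, F) = -2 - 5 = -7)
c = -30 (c = 12 + 6*(-7) = 12 - 42 = -30)
(-8*c)*(5*((f(5) + 0)² + 2)) = (-8*(-30))*(5*((9 + 0)² + 2)) = 240*(5*(9² + 2)) = 240*(5*(81 + 2)) = 240*(5*83) = 240*415 = 99600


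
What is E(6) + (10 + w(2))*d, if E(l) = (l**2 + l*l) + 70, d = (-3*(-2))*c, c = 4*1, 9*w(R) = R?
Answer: 1162/3 ≈ 387.33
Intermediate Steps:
w(R) = R/9
c = 4
d = 24 (d = -3*(-2)*4 = 6*4 = 24)
E(l) = 70 + 2*l**2 (E(l) = (l**2 + l**2) + 70 = 2*l**2 + 70 = 70 + 2*l**2)
E(6) + (10 + w(2))*d = (70 + 2*6**2) + (10 + (1/9)*2)*24 = (70 + 2*36) + (10 + 2/9)*24 = (70 + 72) + (92/9)*24 = 142 + 736/3 = 1162/3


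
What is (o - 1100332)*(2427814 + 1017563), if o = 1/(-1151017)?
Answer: -4363572856502817165/1151017 ≈ -3.7911e+12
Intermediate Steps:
o = -1/1151017 ≈ -8.6880e-7
(o - 1100332)*(2427814 + 1017563) = (-1/1151017 - 1100332)*(2427814 + 1017563) = -1266500837645/1151017*3445377 = -4363572856502817165/1151017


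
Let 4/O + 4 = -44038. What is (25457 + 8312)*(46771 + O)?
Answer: 34780185318341/22021 ≈ 1.5794e+9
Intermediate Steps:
O = -2/22021 (O = 4/(-4 - 44038) = 4/(-44042) = 4*(-1/44042) = -2/22021 ≈ -9.0822e-5)
(25457 + 8312)*(46771 + O) = (25457 + 8312)*(46771 - 2/22021) = 33769*(1029944189/22021) = 34780185318341/22021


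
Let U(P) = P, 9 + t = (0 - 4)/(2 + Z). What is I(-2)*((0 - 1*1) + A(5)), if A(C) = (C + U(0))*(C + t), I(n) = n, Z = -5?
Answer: 86/3 ≈ 28.667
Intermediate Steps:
t = -23/3 (t = -9 + (0 - 4)/(2 - 5) = -9 - 4/(-3) = -9 - 4*(-1/3) = -9 + 4/3 = -23/3 ≈ -7.6667)
A(C) = C*(-23/3 + C) (A(C) = (C + 0)*(C - 23/3) = C*(-23/3 + C))
I(-2)*((0 - 1*1) + A(5)) = -2*((0 - 1*1) + (1/3)*5*(-23 + 3*5)) = -2*((0 - 1) + (1/3)*5*(-23 + 15)) = -2*(-1 + (1/3)*5*(-8)) = -2*(-1 - 40/3) = -2*(-43/3) = 86/3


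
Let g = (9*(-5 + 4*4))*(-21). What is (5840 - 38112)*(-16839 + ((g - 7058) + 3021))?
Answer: 740803760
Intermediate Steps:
g = -2079 (g = (9*(-5 + 16))*(-21) = (9*11)*(-21) = 99*(-21) = -2079)
(5840 - 38112)*(-16839 + ((g - 7058) + 3021)) = (5840 - 38112)*(-16839 + ((-2079 - 7058) + 3021)) = -32272*(-16839 + (-9137 + 3021)) = -32272*(-16839 - 6116) = -32272*(-22955) = 740803760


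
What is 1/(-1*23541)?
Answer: -1/23541 ≈ -4.2479e-5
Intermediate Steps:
1/(-1*23541) = 1/(-23541) = -1/23541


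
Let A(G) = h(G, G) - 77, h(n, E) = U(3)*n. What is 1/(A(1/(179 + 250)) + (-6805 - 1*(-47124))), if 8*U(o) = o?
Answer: 1144/46036849 ≈ 2.4850e-5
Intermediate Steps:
U(o) = o/8
h(n, E) = 3*n/8 (h(n, E) = ((⅛)*3)*n = 3*n/8)
A(G) = -77 + 3*G/8 (A(G) = 3*G/8 - 77 = -77 + 3*G/8)
1/(A(1/(179 + 250)) + (-6805 - 1*(-47124))) = 1/((-77 + 3/(8*(179 + 250))) + (-6805 - 1*(-47124))) = 1/((-77 + (3/8)/429) + (-6805 + 47124)) = 1/((-77 + (3/8)*(1/429)) + 40319) = 1/((-77 + 1/1144) + 40319) = 1/(-88087/1144 + 40319) = 1/(46036849/1144) = 1144/46036849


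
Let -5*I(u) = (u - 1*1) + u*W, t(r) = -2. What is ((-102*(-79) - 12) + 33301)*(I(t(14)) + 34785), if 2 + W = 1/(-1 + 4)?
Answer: 21573789578/15 ≈ 1.4383e+9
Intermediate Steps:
W = -5/3 (W = -2 + 1/(-1 + 4) = -2 + 1/3 = -2 + ⅓ = -5/3 ≈ -1.6667)
I(u) = ⅕ + 2*u/15 (I(u) = -((u - 1*1) + u*(-5/3))/5 = -((u - 1) - 5*u/3)/5 = -((-1 + u) - 5*u/3)/5 = -(-1 - 2*u/3)/5 = ⅕ + 2*u/15)
((-102*(-79) - 12) + 33301)*(I(t(14)) + 34785) = ((-102*(-79) - 12) + 33301)*((⅕ + (2/15)*(-2)) + 34785) = ((8058 - 12) + 33301)*((⅕ - 4/15) + 34785) = (8046 + 33301)*(-1/15 + 34785) = 41347*(521774/15) = 21573789578/15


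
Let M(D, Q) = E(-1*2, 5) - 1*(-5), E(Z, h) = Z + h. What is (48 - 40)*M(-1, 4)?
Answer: 64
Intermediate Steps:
M(D, Q) = 8 (M(D, Q) = (-1*2 + 5) - 1*(-5) = (-2 + 5) + 5 = 3 + 5 = 8)
(48 - 40)*M(-1, 4) = (48 - 40)*8 = 8*8 = 64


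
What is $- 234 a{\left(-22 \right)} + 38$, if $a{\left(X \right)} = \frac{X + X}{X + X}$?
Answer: $-196$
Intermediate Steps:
$a{\left(X \right)} = 1$ ($a{\left(X \right)} = \frac{2 X}{2 X} = 2 X \frac{1}{2 X} = 1$)
$- 234 a{\left(-22 \right)} + 38 = \left(-234\right) 1 + 38 = -234 + 38 = -196$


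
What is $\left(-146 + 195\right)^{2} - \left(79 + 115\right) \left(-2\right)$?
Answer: $2789$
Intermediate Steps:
$\left(-146 + 195\right)^{2} - \left(79 + 115\right) \left(-2\right) = 49^{2} - 194 \left(-2\right) = 2401 - -388 = 2401 + 388 = 2789$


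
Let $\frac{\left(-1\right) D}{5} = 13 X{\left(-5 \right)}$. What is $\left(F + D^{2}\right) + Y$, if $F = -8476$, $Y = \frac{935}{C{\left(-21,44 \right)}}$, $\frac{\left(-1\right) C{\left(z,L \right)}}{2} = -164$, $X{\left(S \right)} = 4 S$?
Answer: $\frac{551540807}{328} \approx 1.6815 \cdot 10^{6}$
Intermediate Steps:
$C{\left(z,L \right)} = 328$ ($C{\left(z,L \right)} = \left(-2\right) \left(-164\right) = 328$)
$D = 1300$ ($D = - 5 \cdot 13 \cdot 4 \left(-5\right) = - 5 \cdot 13 \left(-20\right) = \left(-5\right) \left(-260\right) = 1300$)
$Y = \frac{935}{328} \approx 2.8506$
$\left(F + D^{2}\right) + Y = \left(-8476 + 1300^{2}\right) + \frac{935}{328} = \left(-8476 + 1690000\right) + \frac{935}{328} = 1681524 + \frac{935}{328} = \frac{551540807}{328}$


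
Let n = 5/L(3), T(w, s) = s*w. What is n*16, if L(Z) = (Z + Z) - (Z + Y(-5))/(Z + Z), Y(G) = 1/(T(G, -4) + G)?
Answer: 3600/247 ≈ 14.575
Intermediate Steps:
Y(G) = -1/(3*G) (Y(G) = 1/(-4*G + G) = 1/(-3*G) = -1/(3*G))
L(Z) = 2*Z - (1/15 + Z)/(2*Z) (L(Z) = (Z + Z) - (Z - 1/3/(-5))/(Z + Z) = 2*Z - (Z - 1/3*(-1/5))/(2*Z) = 2*Z - (Z + 1/15)*1/(2*Z) = 2*Z - (1/15 + Z)*1/(2*Z) = 2*Z - (1/15 + Z)/(2*Z))
n = 225/247 (n = 5/(-1/2 + 2*3 - 1/30/3) = 5/(-1/2 + 6 - 1/30*1/3) = 5/(-1/2 + 6 - 1/90) = 5/(247/45) = 5*(45/247) = 225/247 ≈ 0.91093)
n*16 = (225/247)*16 = 3600/247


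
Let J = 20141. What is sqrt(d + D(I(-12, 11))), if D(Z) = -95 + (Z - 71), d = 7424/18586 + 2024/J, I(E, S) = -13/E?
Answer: I*sqrt(1713709019775324201)/102092898 ≈ 12.823*I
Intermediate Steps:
d = 8506584/17015483 (d = 7424/18586 + 2024/20141 = 7424*(1/18586) + 2024*(1/20141) = 3712/9293 + 184/1831 = 8506584/17015483 ≈ 0.49993)
D(Z) = -166 + Z (D(Z) = -95 + (-71 + Z) = -166 + Z)
sqrt(d + D(I(-12, 11))) = sqrt(8506584/17015483 + (-166 - 13/(-12))) = sqrt(8506584/17015483 + (-166 - 13*(-1/12))) = sqrt(8506584/17015483 + (-166 + 13/12)) = sqrt(8506584/17015483 - 1979/12) = sqrt(-33571561849/204185796) = I*sqrt(1713709019775324201)/102092898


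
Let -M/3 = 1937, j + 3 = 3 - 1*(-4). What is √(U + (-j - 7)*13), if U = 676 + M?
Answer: I*√5278 ≈ 72.65*I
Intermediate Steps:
j = 4 (j = -3 + (3 - 1*(-4)) = -3 + (3 + 4) = -3 + 7 = 4)
M = -5811 (M = -3*1937 = -5811)
U = -5135 (U = 676 - 5811 = -5135)
√(U + (-j - 7)*13) = √(-5135 + (-1*4 - 7)*13) = √(-5135 + (-4 - 7)*13) = √(-5135 - 11*13) = √(-5135 - 143) = √(-5278) = I*√5278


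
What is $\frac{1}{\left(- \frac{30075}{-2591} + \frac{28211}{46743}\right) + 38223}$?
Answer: $\frac{121111113}{4630708962625} \approx 2.6154 \cdot 10^{-5}$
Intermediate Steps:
$\frac{1}{\left(- \frac{30075}{-2591} + \frac{28211}{46743}\right) + 38223} = \frac{1}{\left(\left(-30075\right) \left(- \frac{1}{2591}\right) + 28211 \cdot \frac{1}{46743}\right) + 38223} = \frac{1}{\left(\frac{30075}{2591} + \frac{28211}{46743}\right) + 38223} = \frac{1}{\frac{1478890426}{121111113} + 38223} = \frac{1}{\frac{4630708962625}{121111113}} = \frac{121111113}{4630708962625}$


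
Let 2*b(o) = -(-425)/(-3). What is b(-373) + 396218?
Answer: 2376883/6 ≈ 3.9615e+5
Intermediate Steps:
b(o) = -425/6 (b(o) = (-(-425)/(-3))/2 = (-(-425)*(-1)/3)/2 = (-25*17/3)/2 = (½)*(-425/3) = -425/6)
b(-373) + 396218 = -425/6 + 396218 = 2376883/6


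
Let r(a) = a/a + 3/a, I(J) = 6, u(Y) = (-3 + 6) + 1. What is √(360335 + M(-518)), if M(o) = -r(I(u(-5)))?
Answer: √1441334/2 ≈ 600.28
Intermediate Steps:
u(Y) = 4 (u(Y) = 3 + 1 = 4)
r(a) = 1 + 3/a
M(o) = -3/2 (M(o) = -(3 + 6)/6 = -9/6 = -1*3/2 = -3/2)
√(360335 + M(-518)) = √(360335 - 3/2) = √(720667/2) = √1441334/2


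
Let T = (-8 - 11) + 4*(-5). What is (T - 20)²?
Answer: 3481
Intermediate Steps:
T = -39 (T = -19 - 20 = -39)
(T - 20)² = (-39 - 20)² = (-59)² = 3481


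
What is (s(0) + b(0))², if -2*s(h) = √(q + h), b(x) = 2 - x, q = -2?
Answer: (4 - I*√2)²/4 ≈ 3.5 - 2.8284*I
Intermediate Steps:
s(h) = -√(-2 + h)/2
(s(0) + b(0))² = (-√(-2 + 0)/2 + (2 - 1*0))² = (-I*√2/2 + (2 + 0))² = (-I*√2/2 + 2)² = (2 - I*√2/2)²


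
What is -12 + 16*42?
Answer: 660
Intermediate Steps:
-12 + 16*42 = -12 + 672 = 660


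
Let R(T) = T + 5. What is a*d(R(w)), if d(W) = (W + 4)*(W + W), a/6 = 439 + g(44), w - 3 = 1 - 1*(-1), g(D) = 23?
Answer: 776160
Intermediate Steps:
w = 5 (w = 3 + (1 - 1*(-1)) = 3 + (1 + 1) = 3 + 2 = 5)
a = 2772 (a = 6*(439 + 23) = 6*462 = 2772)
R(T) = 5 + T
d(W) = 2*W*(4 + W) (d(W) = (4 + W)*(2*W) = 2*W*(4 + W))
a*d(R(w)) = 2772*(2*(5 + 5)*(4 + (5 + 5))) = 2772*(2*10*(4 + 10)) = 2772*(2*10*14) = 2772*280 = 776160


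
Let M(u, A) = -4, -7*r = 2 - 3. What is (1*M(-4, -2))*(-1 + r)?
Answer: 24/7 ≈ 3.4286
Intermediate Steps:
r = ⅐ (r = -(2 - 3)/7 = -⅐*(-1) = ⅐ ≈ 0.14286)
(1*M(-4, -2))*(-1 + r) = (1*(-4))*(-1 + ⅐) = -4*(-6/7) = 24/7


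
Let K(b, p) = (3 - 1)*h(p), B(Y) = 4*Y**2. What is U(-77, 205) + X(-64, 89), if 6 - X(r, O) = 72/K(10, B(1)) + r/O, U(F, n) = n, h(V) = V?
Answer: 18042/89 ≈ 202.72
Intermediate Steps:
K(b, p) = 2*p (K(b, p) = (3 - 1)*p = 2*p)
X(r, O) = -3 - r/O (X(r, O) = 6 - (72/((2*(4*1**2))) + r/O) = 6 - (72/((2*(4*1))) + r/O) = 6 - (72/((2*4)) + r/O) = 6 - (72/8 + r/O) = 6 - (72*(1/8) + r/O) = 6 - (9 + r/O) = 6 + (-9 - r/O) = -3 - r/O)
U(-77, 205) + X(-64, 89) = 205 + (-3 - 1*(-64)/89) = 205 + (-3 - 1*(-64)*1/89) = 205 + (-3 + 64/89) = 205 - 203/89 = 18042/89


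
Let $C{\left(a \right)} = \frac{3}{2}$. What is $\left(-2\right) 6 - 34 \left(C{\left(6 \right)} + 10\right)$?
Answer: $-403$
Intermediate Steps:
$C{\left(a \right)} = \frac{3}{2}$ ($C{\left(a \right)} = 3 \cdot \frac{1}{2} = \frac{3}{2}$)
$\left(-2\right) 6 - 34 \left(C{\left(6 \right)} + 10\right) = \left(-2\right) 6 - 34 \left(\frac{3}{2} + 10\right) = -12 - 391 = -403$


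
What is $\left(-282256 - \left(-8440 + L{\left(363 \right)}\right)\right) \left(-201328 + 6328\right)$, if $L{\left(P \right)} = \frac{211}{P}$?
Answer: $\frac{6460702235000}{121} \approx 5.3394 \cdot 10^{10}$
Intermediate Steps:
$\left(-282256 - \left(-8440 + L{\left(363 \right)}\right)\right) \left(-201328 + 6328\right) = \left(-282256 + \left(8440 - \frac{211}{363}\right)\right) \left(-201328 + 6328\right) = \left(-282256 + \left(8440 - 211 \cdot \frac{1}{363}\right)\right) \left(-195000\right) = \left(-282256 + \left(8440 - \frac{211}{363}\right)\right) \left(-195000\right) = \left(-282256 + \frac{3063509}{363}\right) \left(-195000\right) = \left(- \frac{99395419}{363}\right) \left(-195000\right) = \frac{6460702235000}{121}$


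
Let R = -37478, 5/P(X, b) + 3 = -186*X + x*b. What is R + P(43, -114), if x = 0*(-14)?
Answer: -299861483/8001 ≈ -37478.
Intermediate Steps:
x = 0
P(X, b) = 5/(-3 - 186*X) (P(X, b) = 5/(-3 + (-186*X + 0*b)) = 5/(-3 + (-186*X + 0)) = 5/(-3 - 186*X))
R + P(43, -114) = -37478 - 5/(3 + 186*43) = -37478 - 5/(3 + 7998) = -37478 - 5/8001 = -299861483/8001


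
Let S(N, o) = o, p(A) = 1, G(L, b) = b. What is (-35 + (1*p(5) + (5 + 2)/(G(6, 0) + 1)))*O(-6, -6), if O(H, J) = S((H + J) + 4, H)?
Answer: 162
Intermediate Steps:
O(H, J) = H
(-35 + (1*p(5) + (5 + 2)/(G(6, 0) + 1)))*O(-6, -6) = (-35 + (1*1 + (5 + 2)/(0 + 1)))*(-6) = (-35 + (1 + 7/1))*(-6) = (-35 + (1 + 7*1))*(-6) = (-35 + (1 + 7))*(-6) = (-35 + 8)*(-6) = -27*(-6) = 162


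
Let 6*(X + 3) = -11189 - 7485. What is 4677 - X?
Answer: 23377/3 ≈ 7792.3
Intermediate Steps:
X = -9346/3 (X = -3 + (-11189 - 7485)/6 = -3 + (⅙)*(-18674) = -3 - 9337/3 = -9346/3 ≈ -3115.3)
4677 - X = 4677 - 1*(-9346/3) = 4677 + 9346/3 = 23377/3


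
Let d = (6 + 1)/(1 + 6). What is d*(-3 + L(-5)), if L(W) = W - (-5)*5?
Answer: 17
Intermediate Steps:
L(W) = 25 + W (L(W) = W - 1*(-25) = W + 25 = 25 + W)
d = 1 (d = 7/7 = 7*(⅐) = 1)
d*(-3 + L(-5)) = 1*(-3 + (25 - 5)) = 1*(-3 + 20) = 1*17 = 17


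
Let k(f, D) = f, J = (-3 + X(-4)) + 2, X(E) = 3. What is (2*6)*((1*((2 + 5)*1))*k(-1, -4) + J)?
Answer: -60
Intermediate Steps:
J = 2 (J = (-3 + 3) + 2 = 0 + 2 = 2)
(2*6)*((1*((2 + 5)*1))*k(-1, -4) + J) = (2*6)*((1*((2 + 5)*1))*(-1) + 2) = 12*((1*(7*1))*(-1) + 2) = 12*((1*7)*(-1) + 2) = 12*(7*(-1) + 2) = 12*(-7 + 2) = 12*(-5) = -60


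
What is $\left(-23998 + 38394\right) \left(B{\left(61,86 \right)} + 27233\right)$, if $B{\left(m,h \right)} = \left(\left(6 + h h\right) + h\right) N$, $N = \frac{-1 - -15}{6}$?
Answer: $643573180$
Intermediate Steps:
$N = \frac{7}{3}$ ($N = \left(-1 + 15\right) \frac{1}{6} = 14 \cdot \frac{1}{6} = \frac{7}{3} \approx 2.3333$)
$B{\left(m,h \right)} = 14 + \frac{7 h}{3} + \frac{7 h^{2}}{3}$ ($B{\left(m,h \right)} = \left(\left(6 + h h\right) + h\right) \frac{7}{3} = \left(\left(6 + h^{2}\right) + h\right) \frac{7}{3} = \left(6 + h + h^{2}\right) \frac{7}{3} = 14 + \frac{7 h}{3} + \frac{7 h^{2}}{3}$)
$\left(-23998 + 38394\right) \left(B{\left(61,86 \right)} + 27233\right) = \left(-23998 + 38394\right) \left(\left(14 + \frac{7}{3} \cdot 86 + \frac{7 \cdot 86^{2}}{3}\right) + 27233\right) = 14396 \left(\left(14 + \frac{602}{3} + \frac{7}{3} \cdot 7396\right) + 27233\right) = 14396 \left(\left(14 + \frac{602}{3} + \frac{51772}{3}\right) + 27233\right) = 14396 \left(17472 + 27233\right) = 14396 \cdot 44705 = 643573180$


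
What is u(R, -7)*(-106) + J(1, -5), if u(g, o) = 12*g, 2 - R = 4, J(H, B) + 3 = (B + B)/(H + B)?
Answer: 5087/2 ≈ 2543.5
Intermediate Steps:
J(H, B) = -3 + 2*B/(B + H) (J(H, B) = -3 + (B + B)/(H + B) = -3 + (2*B)/(B + H) = -3 + 2*B/(B + H))
R = -2 (R = 2 - 1*4 = 2 - 4 = -2)
u(R, -7)*(-106) + J(1, -5) = (12*(-2))*(-106) + (-1*(-5) - 3*1)/(-5 + 1) = -24*(-106) + (5 - 3)/(-4) = 2544 - 1/4*2 = 2544 - 1/2 = 5087/2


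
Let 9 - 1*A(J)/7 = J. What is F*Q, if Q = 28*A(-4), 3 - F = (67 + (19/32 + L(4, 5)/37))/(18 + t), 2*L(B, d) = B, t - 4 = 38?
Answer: 16947385/3552 ≈ 4771.2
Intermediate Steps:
t = 42 (t = 4 + 38 = 42)
L(B, d) = B/2
A(J) = 63 - 7*J
F = 26605/14208 (F = 3 - (67 + (19/32 + ((½)*4)/37))/(18 + 42) = 3 - (67 + (19*(1/32) + 2*(1/37)))/60 = 3 - (67 + (19/32 + 2/37))/60 = 3 - (67 + 767/1184)/60 = 3 - 80095/(1184*60) = 3 - 1*16019/14208 = 3 - 16019/14208 = 26605/14208 ≈ 1.8725)
Q = 2548 (Q = 28*(63 - 7*(-4)) = 28*(63 + 28) = 28*91 = 2548)
F*Q = (26605/14208)*2548 = 16947385/3552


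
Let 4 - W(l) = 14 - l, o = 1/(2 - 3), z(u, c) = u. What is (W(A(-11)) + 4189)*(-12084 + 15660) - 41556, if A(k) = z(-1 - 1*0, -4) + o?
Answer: 14895396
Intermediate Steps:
o = -1 (o = 1/(-1) = -1)
A(k) = -2 (A(k) = (-1 - 1*0) - 1 = (-1 + 0) - 1 = -1 - 1 = -2)
W(l) = -10 + l (W(l) = 4 - (14 - l) = 4 + (-14 + l) = -10 + l)
(W(A(-11)) + 4189)*(-12084 + 15660) - 41556 = ((-10 - 2) + 4189)*(-12084 + 15660) - 41556 = (-12 + 4189)*3576 - 41556 = 4177*3576 - 41556 = 14936952 - 41556 = 14895396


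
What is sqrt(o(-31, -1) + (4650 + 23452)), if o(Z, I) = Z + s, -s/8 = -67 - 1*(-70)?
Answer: sqrt(28047) ≈ 167.47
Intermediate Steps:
s = -24 (s = -8*(-67 - 1*(-70)) = -8*(-67 + 70) = -8*3 = -24)
o(Z, I) = -24 + Z (o(Z, I) = Z - 24 = -24 + Z)
sqrt(o(-31, -1) + (4650 + 23452)) = sqrt((-24 - 31) + (4650 + 23452)) = sqrt(-55 + 28102) = sqrt(28047)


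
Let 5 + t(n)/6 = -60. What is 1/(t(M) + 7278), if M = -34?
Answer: 1/6888 ≈ 0.00014518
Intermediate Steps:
t(n) = -390 (t(n) = -30 + 6*(-60) = -30 - 360 = -390)
1/(t(M) + 7278) = 1/(-390 + 7278) = 1/6888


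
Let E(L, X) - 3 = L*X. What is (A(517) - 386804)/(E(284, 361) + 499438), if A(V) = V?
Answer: -386287/601965 ≈ -0.64171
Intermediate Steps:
E(L, X) = 3 + L*X
(A(517) - 386804)/(E(284, 361) + 499438) = (517 - 386804)/((3 + 284*361) + 499438) = -386287/((3 + 102524) + 499438) = -386287/(102527 + 499438) = -386287/601965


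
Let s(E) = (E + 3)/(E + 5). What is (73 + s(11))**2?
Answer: 349281/64 ≈ 5457.5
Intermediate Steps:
s(E) = (3 + E)/(5 + E)
(73 + s(11))**2 = (73 + (3 + 11)/(5 + 11))**2 = (73 + 14/16)**2 = (73 + (1/16)*14)**2 = (73 + 7/8)**2 = (591/8)**2 = 349281/64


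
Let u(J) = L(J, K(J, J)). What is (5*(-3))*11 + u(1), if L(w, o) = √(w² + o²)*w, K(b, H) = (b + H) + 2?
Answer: -165 + √17 ≈ -160.88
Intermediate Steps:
K(b, H) = 2 + H + b (K(b, H) = (H + b) + 2 = 2 + H + b)
L(w, o) = w*√(o² + w²) (L(w, o) = √(o² + w²)*w = w*√(o² + w²))
u(J) = J*√(J² + (2 + 2*J)²) (u(J) = J*√((2 + J + J)² + J²) = J*√((2 + 2*J)² + J²) = J*√(J² + (2 + 2*J)²))
(5*(-3))*11 + u(1) = (5*(-3))*11 + 1*√(1² + 4*(1 + 1)²) = -15*11 + 1*√(1 + 4*2²) = -165 + 1*√(1 + 4*4) = -165 + 1*√(1 + 16) = -165 + 1*√17 = -165 + √17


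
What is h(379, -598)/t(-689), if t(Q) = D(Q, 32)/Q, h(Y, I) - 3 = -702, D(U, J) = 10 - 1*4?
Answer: 160537/2 ≈ 80269.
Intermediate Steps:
D(U, J) = 6 (D(U, J) = 10 - 4 = 6)
h(Y, I) = -699 (h(Y, I) = 3 - 702 = -699)
t(Q) = 6/Q
h(379, -598)/t(-689) = -699/(6/(-689)) = -699/(6*(-1/689)) = -699/(-6/689) = -699*(-689/6) = 160537/2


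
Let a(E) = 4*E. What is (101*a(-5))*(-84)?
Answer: 169680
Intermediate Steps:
(101*a(-5))*(-84) = (101*(4*(-5)))*(-84) = (101*(-20))*(-84) = -2020*(-84) = 169680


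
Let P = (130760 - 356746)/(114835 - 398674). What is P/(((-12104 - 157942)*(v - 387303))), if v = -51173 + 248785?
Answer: 112993/4577783177851227 ≈ 2.4683e-11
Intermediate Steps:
v = 197612
P = 225986/283839 (P = -225986/(-283839) = -225986*(-1/283839) = 225986/283839 ≈ 0.79618)
P/(((-12104 - 157942)*(v - 387303))) = 225986/(283839*(((-12104 - 157942)*(197612 - 387303)))) = 225986/(283839*((-170046*(-189691)))) = (225986/283839)/32256195786 = (225986/283839)*(1/32256195786) = 112993/4577783177851227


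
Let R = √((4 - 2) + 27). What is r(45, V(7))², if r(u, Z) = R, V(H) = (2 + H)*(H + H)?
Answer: 29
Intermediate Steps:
V(H) = 2*H*(2 + H) (V(H) = (2 + H)*(2*H) = 2*H*(2 + H))
R = √29 (R = √(2 + 27) = √29 ≈ 5.3852)
r(u, Z) = √29
r(45, V(7))² = (√29)² = 29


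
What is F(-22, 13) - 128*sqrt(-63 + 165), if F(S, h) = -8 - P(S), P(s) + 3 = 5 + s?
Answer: 12 - 128*sqrt(102) ≈ -1280.7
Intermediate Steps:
P(s) = 2 + s (P(s) = -3 + (5 + s) = 2 + s)
F(S, h) = -10 - S (F(S, h) = -8 - (2 + S) = -8 + (-2 - S) = -10 - S)
F(-22, 13) - 128*sqrt(-63 + 165) = (-10 - 1*(-22)) - 128*sqrt(-63 + 165) = (-10 + 22) - 128*sqrt(102) = 12 - 128*sqrt(102)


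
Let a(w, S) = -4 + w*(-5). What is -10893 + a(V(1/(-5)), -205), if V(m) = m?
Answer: -10896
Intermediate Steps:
a(w, S) = -4 - 5*w
-10893 + a(V(1/(-5)), -205) = -10893 + (-4 - 5/(-5)) = -10893 + (-4 - 5*(-⅕)) = -10893 + (-4 + 1) = -10893 - 3 = -10896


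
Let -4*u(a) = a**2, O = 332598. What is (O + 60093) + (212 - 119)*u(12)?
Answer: 389343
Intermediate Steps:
u(a) = -a**2/4
(O + 60093) + (212 - 119)*u(12) = (332598 + 60093) + (212 - 119)*(-1/4*12**2) = 392691 + 93*(-1/4*144) = 392691 + 93*(-36) = 392691 - 3348 = 389343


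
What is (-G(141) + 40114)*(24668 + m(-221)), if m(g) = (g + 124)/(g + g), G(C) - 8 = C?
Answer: 435752502645/442 ≈ 9.8587e+8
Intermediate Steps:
G(C) = 8 + C
m(g) = (124 + g)/(2*g) (m(g) = (124 + g)/((2*g)) = (124 + g)*(1/(2*g)) = (124 + g)/(2*g))
(-G(141) + 40114)*(24668 + m(-221)) = (-(8 + 141) + 40114)*(24668 + (½)*(124 - 221)/(-221)) = (-1*149 + 40114)*(24668 + (½)*(-1/221)*(-97)) = (-149 + 40114)*(24668 + 97/442) = 39965*(10903353/442) = 435752502645/442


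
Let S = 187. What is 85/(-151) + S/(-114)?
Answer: -37927/17214 ≈ -2.2033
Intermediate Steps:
85/(-151) + S/(-114) = 85/(-151) + 187/(-114) = 85*(-1/151) + 187*(-1/114) = -85/151 - 187/114 = -37927/17214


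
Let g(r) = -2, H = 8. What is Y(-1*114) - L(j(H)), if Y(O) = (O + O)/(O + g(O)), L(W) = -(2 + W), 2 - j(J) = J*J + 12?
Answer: -2031/29 ≈ -70.034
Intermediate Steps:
j(J) = -10 - J² (j(J) = 2 - (J*J + 12) = 2 - (J² + 12) = 2 - (12 + J²) = 2 + (-12 - J²) = -10 - J²)
L(W) = -2 - W
Y(O) = 2*O/(-2 + O) (Y(O) = (O + O)/(O - 2) = (2*O)/(-2 + O) = 2*O/(-2 + O))
Y(-1*114) - L(j(H)) = 2*(-1*114)/(-2 - 1*114) - (-2 - (-10 - 1*8²)) = 2*(-114)/(-2 - 114) - (-2 - (-10 - 1*64)) = 2*(-114)/(-116) - (-2 - (-10 - 64)) = 2*(-114)*(-1/116) - (-2 - 1*(-74)) = 57/29 - (-2 + 74) = 57/29 - 1*72 = 57/29 - 72 = -2031/29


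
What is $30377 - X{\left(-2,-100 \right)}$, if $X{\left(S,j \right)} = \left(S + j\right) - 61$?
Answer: $30540$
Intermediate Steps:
$X{\left(S,j \right)} = -61 + S + j$
$30377 - X{\left(-2,-100 \right)} = 30377 - \left(-61 - 2 - 100\right) = 30377 - -163 = 30377 + 163 = 30540$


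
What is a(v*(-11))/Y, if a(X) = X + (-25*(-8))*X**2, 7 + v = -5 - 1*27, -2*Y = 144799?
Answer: -73617258/144799 ≈ -508.41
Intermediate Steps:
Y = -144799/2 (Y = -1/2*144799 = -144799/2 ≈ -72400.)
v = -39 (v = -7 + (-5 - 1*27) = -7 + (-5 - 27) = -7 - 32 = -39)
a(X) = X + 200*X**2
a(v*(-11))/Y = ((-39*(-11))*(1 + 200*(-39*(-11))))/(-144799/2) = (429*(1 + 200*429))*(-2/144799) = (429*(1 + 85800))*(-2/144799) = (429*85801)*(-2/144799) = 36808629*(-2/144799) = -73617258/144799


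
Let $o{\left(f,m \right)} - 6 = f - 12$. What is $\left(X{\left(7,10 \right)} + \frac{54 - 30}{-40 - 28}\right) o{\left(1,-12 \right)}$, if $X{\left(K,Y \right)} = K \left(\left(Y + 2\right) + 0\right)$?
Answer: $- \frac{7110}{17} \approx -418.24$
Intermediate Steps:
$X{\left(K,Y \right)} = K \left(2 + Y\right)$ ($X{\left(K,Y \right)} = K \left(\left(2 + Y\right) + 0\right) = K \left(2 + Y\right)$)
$o{\left(f,m \right)} = -6 + f$ ($o{\left(f,m \right)} = 6 + \left(f - 12\right) = 6 + \left(-12 + f\right) = -6 + f$)
$\left(X{\left(7,10 \right)} + \frac{54 - 30}{-40 - 28}\right) o{\left(1,-12 \right)} = \left(7 \left(2 + 10\right) + \frac{54 - 30}{-40 - 28}\right) \left(-6 + 1\right) = \left(7 \cdot 12 + \frac{24}{-68}\right) \left(-5\right) = \left(84 + 24 \left(- \frac{1}{68}\right)\right) \left(-5\right) = \left(84 - \frac{6}{17}\right) \left(-5\right) = \frac{1422}{17} \left(-5\right) = - \frac{7110}{17}$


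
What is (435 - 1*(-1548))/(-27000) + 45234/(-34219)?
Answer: -429724759/307971000 ≈ -1.3953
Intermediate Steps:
(435 - 1*(-1548))/(-27000) + 45234/(-34219) = (435 + 1548)*(-1/27000) + 45234*(-1/34219) = 1983*(-1/27000) - 45234/34219 = -661/9000 - 45234/34219 = -429724759/307971000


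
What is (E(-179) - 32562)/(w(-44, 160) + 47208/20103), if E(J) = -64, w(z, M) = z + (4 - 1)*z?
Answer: 109313413/581820 ≈ 187.88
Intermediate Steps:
w(z, M) = 4*z (w(z, M) = z + 3*z = 4*z)
(E(-179) - 32562)/(w(-44, 160) + 47208/20103) = (-64 - 32562)/(4*(-44) + 47208/20103) = -32626/(-176 + 47208*(1/20103)) = -32626/(-176 + 15736/6701) = -32626/(-1163640/6701) = -32626*(-6701/1163640) = 109313413/581820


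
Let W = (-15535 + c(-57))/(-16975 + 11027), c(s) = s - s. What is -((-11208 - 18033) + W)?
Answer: 173909933/5948 ≈ 29238.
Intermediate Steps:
c(s) = 0
W = 15535/5948 (W = (-15535 + 0)/(-16975 + 11027) = -15535/(-5948) = -15535*(-1/5948) = 15535/5948 ≈ 2.6118)
-((-11208 - 18033) + W) = -((-11208 - 18033) + 15535/5948) = -(-29241 + 15535/5948) = -1*(-173909933/5948) = 173909933/5948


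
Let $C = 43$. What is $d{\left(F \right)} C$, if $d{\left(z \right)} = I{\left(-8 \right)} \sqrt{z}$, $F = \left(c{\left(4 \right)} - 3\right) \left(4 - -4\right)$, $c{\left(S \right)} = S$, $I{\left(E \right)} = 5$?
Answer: $430 \sqrt{2} \approx 608.11$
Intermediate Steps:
$F = 8$ ($F = \left(4 - 3\right) \left(4 - -4\right) = 1 \left(4 + 4\right) = 1 \cdot 8 = 8$)
$d{\left(z \right)} = 5 \sqrt{z}$
$d{\left(F \right)} C = 5 \sqrt{8} \cdot 43 = 5 \cdot 2 \sqrt{2} \cdot 43 = 10 \sqrt{2} \cdot 43 = 430 \sqrt{2}$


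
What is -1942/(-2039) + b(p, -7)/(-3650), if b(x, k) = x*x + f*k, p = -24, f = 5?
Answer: 5985201/7442350 ≈ 0.80421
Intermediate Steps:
b(x, k) = x² + 5*k (b(x, k) = x*x + 5*k = x² + 5*k)
-1942/(-2039) + b(p, -7)/(-3650) = -1942/(-2039) + ((-24)² + 5*(-7))/(-3650) = -1942*(-1/2039) + (576 - 35)*(-1/3650) = 1942/2039 + 541*(-1/3650) = 1942/2039 - 541/3650 = 5985201/7442350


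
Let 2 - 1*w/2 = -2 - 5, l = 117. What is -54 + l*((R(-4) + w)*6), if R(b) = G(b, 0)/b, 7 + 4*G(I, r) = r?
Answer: 103113/8 ≈ 12889.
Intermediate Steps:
w = 18 (w = 4 - 2*(-2 - 5) = 4 - 2*(-7) = 4 + 14 = 18)
G(I, r) = -7/4 + r/4
R(b) = -7/(4*b) (R(b) = (-7/4 + (¼)*0)/b = (-7/4 + 0)/b = -7/(4*b))
-54 + l*((R(-4) + w)*6) = -54 + 117*((-7/4/(-4) + 18)*6) = -54 + 117*((-7/4*(-¼) + 18)*6) = -54 + 117*((7/16 + 18)*6) = -54 + 117*((295/16)*6) = -54 + 117*(885/8) = -54 + 103545/8 = 103113/8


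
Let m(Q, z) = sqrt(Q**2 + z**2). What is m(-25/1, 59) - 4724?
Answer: -4724 + sqrt(4106) ≈ -4659.9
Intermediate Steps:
m(-25/1, 59) - 4724 = sqrt((-25/1)**2 + 59**2) - 4724 = sqrt((-25*1)**2 + 3481) - 4724 = sqrt((-25)**2 + 3481) - 4724 = sqrt(625 + 3481) - 4724 = sqrt(4106) - 4724 = -4724 + sqrt(4106)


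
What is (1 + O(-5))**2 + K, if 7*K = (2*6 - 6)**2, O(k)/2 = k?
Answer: 603/7 ≈ 86.143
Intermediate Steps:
O(k) = 2*k
K = 36/7 (K = (2*6 - 6)**2/7 = (12 - 6)**2/7 = (1/7)*6**2 = (1/7)*36 = 36/7 ≈ 5.1429)
(1 + O(-5))**2 + K = (1 + 2*(-5))**2 + 36/7 = (1 - 10)**2 + 36/7 = (-9)**2 + 36/7 = 81 + 36/7 = 603/7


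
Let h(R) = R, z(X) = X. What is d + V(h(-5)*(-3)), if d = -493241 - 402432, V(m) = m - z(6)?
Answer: -895664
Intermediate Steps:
V(m) = -6 + m (V(m) = m - 1*6 = m - 6 = -6 + m)
d = -895673
d + V(h(-5)*(-3)) = -895673 + (-6 - 5*(-3)) = -895673 + (-6 + 15) = -895673 + 9 = -895664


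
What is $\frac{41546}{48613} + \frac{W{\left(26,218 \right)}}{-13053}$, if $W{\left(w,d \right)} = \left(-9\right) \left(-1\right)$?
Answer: $\frac{180620807}{211515163} \approx 0.85394$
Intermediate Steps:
$W{\left(w,d \right)} = 9$
$\frac{41546}{48613} + \frac{W{\left(26,218 \right)}}{-13053} = \frac{41546}{48613} + \frac{9}{-13053} = 41546 \cdot \frac{1}{48613} + 9 \left(- \frac{1}{13053}\right) = \frac{41546}{48613} - \frac{3}{4351} = \frac{180620807}{211515163}$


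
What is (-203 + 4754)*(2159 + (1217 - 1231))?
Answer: 9761895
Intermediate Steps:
(-203 + 4754)*(2159 + (1217 - 1231)) = 4551*(2159 - 14) = 4551*2145 = 9761895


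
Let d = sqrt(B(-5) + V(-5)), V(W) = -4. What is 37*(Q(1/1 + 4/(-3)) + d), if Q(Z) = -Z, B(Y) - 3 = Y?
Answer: 37/3 + 37*I*sqrt(6) ≈ 12.333 + 90.631*I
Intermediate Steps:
B(Y) = 3 + Y
d = I*sqrt(6) (d = sqrt((3 - 5) - 4) = sqrt(-2 - 4) = sqrt(-6) = I*sqrt(6) ≈ 2.4495*I)
37*(Q(1/1 + 4/(-3)) + d) = 37*(-(1/1 + 4/(-3)) + I*sqrt(6)) = 37*(-(1*1 + 4*(-1/3)) + I*sqrt(6)) = 37*(-(1 - 4/3) + I*sqrt(6)) = 37*(-1*(-1/3) + I*sqrt(6)) = 37*(1/3 + I*sqrt(6)) = 37/3 + 37*I*sqrt(6)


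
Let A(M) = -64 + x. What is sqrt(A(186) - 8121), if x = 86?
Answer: I*sqrt(8099) ≈ 89.994*I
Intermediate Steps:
A(M) = 22 (A(M) = -64 + 86 = 22)
sqrt(A(186) - 8121) = sqrt(22 - 8121) = sqrt(-8099) = I*sqrt(8099)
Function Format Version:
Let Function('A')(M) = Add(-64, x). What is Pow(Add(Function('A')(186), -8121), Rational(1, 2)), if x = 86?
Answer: Mul(I, Pow(8099, Rational(1, 2))) ≈ Mul(89.994, I)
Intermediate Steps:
Function('A')(M) = 22 (Function('A')(M) = Add(-64, 86) = 22)
Pow(Add(Function('A')(186), -8121), Rational(1, 2)) = Pow(Add(22, -8121), Rational(1, 2)) = Pow(-8099, Rational(1, 2)) = Mul(I, Pow(8099, Rational(1, 2)))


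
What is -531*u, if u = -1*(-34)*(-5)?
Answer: 90270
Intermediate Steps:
u = -170 (u = 34*(-5) = -170)
-531*u = -531*(-170) = 90270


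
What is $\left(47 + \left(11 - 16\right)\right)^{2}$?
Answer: $1764$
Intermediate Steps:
$\left(47 + \left(11 - 16\right)\right)^{2} = \left(47 - 5\right)^{2} = 42^{2} = 1764$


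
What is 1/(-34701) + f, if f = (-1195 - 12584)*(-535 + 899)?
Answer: -174044808757/34701 ≈ -5.0156e+6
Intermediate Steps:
f = -5015556 (f = -13779*364 = -5015556)
1/(-34701) + f = 1/(-34701) - 5015556 = -1/34701 - 5015556 = -174044808757/34701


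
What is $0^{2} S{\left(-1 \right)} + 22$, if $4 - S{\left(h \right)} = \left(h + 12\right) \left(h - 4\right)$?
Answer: $22$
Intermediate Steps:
$S{\left(h \right)} = 4 - \left(-4 + h\right) \left(12 + h\right)$ ($S{\left(h \right)} = 4 - \left(h + 12\right) \left(h - 4\right) = 4 - \left(12 + h\right) \left(-4 + h\right) = 4 - \left(-4 + h\right) \left(12 + h\right)$)
$0^{2} S{\left(-1 \right)} + 22 = 0^{2} \left(52 - \left(-1\right)^{2} - -8\right) + 22 = 0 \left(52 - 1 + 8\right) + 22 = 0 \cdot 59 + 22 = 0 + 22 = 22$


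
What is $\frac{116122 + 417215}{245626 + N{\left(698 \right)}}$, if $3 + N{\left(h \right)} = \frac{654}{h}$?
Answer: $\frac{186134613}{85722754} \approx 2.1714$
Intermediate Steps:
$N{\left(h \right)} = -3 + \frac{654}{h}$
$\frac{116122 + 417215}{245626 + N{\left(698 \right)}} = \frac{116122 + 417215}{245626 - \left(3 - \frac{654}{698}\right)} = \frac{533337}{245626 + \left(-3 + 654 \cdot \frac{1}{698}\right)} = \frac{533337}{245626 + \left(-3 + \frac{327}{349}\right)} = \frac{533337}{245626 - \frac{720}{349}} = \frac{533337}{\frac{85722754}{349}} = 533337 \cdot \frac{349}{85722754} = \frac{186134613}{85722754}$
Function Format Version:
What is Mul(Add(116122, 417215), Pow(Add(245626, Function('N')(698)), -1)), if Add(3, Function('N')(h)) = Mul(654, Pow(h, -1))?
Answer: Rational(186134613, 85722754) ≈ 2.1714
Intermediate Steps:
Function('N')(h) = Add(-3, Mul(654, Pow(h, -1)))
Mul(Add(116122, 417215), Pow(Add(245626, Function('N')(698)), -1)) = Mul(Add(116122, 417215), Pow(Add(245626, Add(-3, Mul(654, Pow(698, -1)))), -1)) = Mul(533337, Pow(Add(245626, Add(-3, Mul(654, Rational(1, 698)))), -1)) = Mul(533337, Pow(Add(245626, Add(-3, Rational(327, 349))), -1)) = Mul(533337, Pow(Add(245626, Rational(-720, 349)), -1)) = Mul(533337, Pow(Rational(85722754, 349), -1)) = Mul(533337, Rational(349, 85722754)) = Rational(186134613, 85722754)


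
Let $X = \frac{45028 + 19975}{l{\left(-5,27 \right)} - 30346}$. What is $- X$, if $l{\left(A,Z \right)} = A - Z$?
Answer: $\frac{65003}{30378} \approx 2.1398$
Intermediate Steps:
$X = - \frac{65003}{30378}$ ($X = \frac{45028 + 19975}{\left(-5 - 27\right) - 30346} = \frac{65003}{\left(-5 - 27\right) - 30346} = \frac{65003}{-32 - 30346} = \frac{65003}{-30378} = 65003 \left(- \frac{1}{30378}\right) = - \frac{65003}{30378} \approx -2.1398$)
$- X = \left(-1\right) \left(- \frac{65003}{30378}\right) = \frac{65003}{30378}$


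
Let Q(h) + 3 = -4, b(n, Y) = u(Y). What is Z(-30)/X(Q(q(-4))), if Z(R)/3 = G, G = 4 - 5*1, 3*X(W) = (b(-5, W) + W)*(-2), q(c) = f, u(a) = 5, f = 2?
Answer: -9/4 ≈ -2.2500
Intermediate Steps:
b(n, Y) = 5
q(c) = 2
Q(h) = -7 (Q(h) = -3 - 4 = -7)
X(W) = -10/3 - 2*W/3 (X(W) = ((5 + W)*(-2))/3 = (-10 - 2*W)/3 = -10/3 - 2*W/3)
G = -1 (G = 4 - 5 = -1)
Z(R) = -3 (Z(R) = 3*(-1) = -3)
Z(-30)/X(Q(q(-4))) = -3/(-10/3 - ⅔*(-7)) = -3/(-10/3 + 14/3) = -3/4/3 = -3*¾ = -9/4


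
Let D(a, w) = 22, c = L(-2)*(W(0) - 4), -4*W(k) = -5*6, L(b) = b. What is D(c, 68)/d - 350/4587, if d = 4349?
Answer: -1421236/19948863 ≈ -0.071244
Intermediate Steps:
W(k) = 15/2 (W(k) = -(-5)*6/4 = -¼*(-30) = 15/2)
c = -7 (c = -2*(15/2 - 4) = -2*7/2 = -7)
D(c, 68)/d - 350/4587 = 22/4349 - 350/4587 = -1421236/19948863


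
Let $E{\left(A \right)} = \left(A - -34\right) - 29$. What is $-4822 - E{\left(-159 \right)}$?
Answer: $-4668$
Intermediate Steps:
$E{\left(A \right)} = 5 + A$ ($E{\left(A \right)} = \left(A + 34\right) - 29 = \left(34 + A\right) - 29 = 5 + A$)
$-4822 - E{\left(-159 \right)} = -4822 - \left(5 - 159\right) = -4822 - -154 = -4822 + 154 = -4668$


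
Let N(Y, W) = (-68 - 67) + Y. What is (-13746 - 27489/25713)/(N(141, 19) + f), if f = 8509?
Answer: -117826129/72982065 ≈ -1.6145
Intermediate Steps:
N(Y, W) = -135 + Y
(-13746 - 27489/25713)/(N(141, 19) + f) = (-13746 - 27489/25713)/((-135 + 141) + 8509) = (-13746 - 27489*1/25713)/(6 + 8509) = (-13746 - 9163/8571)/8515 = -117826129/8571*1/8515 = -117826129/72982065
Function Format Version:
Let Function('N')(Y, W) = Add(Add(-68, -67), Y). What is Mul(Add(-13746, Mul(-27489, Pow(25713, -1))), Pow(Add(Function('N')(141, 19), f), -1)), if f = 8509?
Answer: Rational(-117826129, 72982065) ≈ -1.6145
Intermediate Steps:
Function('N')(Y, W) = Add(-135, Y)
Mul(Add(-13746, Mul(-27489, Pow(25713, -1))), Pow(Add(Function('N')(141, 19), f), -1)) = Mul(Add(-13746, Mul(-27489, Pow(25713, -1))), Pow(Add(Add(-135, 141), 8509), -1)) = Mul(Add(-13746, Mul(-27489, Rational(1, 25713))), Pow(Add(6, 8509), -1)) = Mul(Add(-13746, Rational(-9163, 8571)), Pow(8515, -1)) = Mul(Rational(-117826129, 8571), Rational(1, 8515)) = Rational(-117826129, 72982065)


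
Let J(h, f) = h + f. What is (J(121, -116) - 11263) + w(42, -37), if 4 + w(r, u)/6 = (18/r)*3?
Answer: -78920/7 ≈ -11274.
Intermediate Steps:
w(r, u) = -24 + 324/r (w(r, u) = -24 + 6*((18/r)*3) = -24 + 6*(54/r) = -24 + 324/r)
J(h, f) = f + h
(J(121, -116) - 11263) + w(42, -37) = ((-116 + 121) - 11263) + (-24 + 324/42) = (5 - 11263) + (-24 + 324*(1/42)) = -11258 + (-24 + 54/7) = -11258 - 114/7 = -78920/7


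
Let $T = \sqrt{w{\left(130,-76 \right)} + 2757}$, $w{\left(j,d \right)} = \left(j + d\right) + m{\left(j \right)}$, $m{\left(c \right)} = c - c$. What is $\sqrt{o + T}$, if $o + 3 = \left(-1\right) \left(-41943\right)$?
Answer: $\sqrt{41940 + \sqrt{2811}} \approx 204.92$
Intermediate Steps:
$m{\left(c \right)} = 0$
$o = 41940$ ($o = -3 - -41943 = -3 + 41943 = 41940$)
$w{\left(j,d \right)} = d + j$ ($w{\left(j,d \right)} = \left(j + d\right) + 0 = \left(d + j\right) + 0 = d + j$)
$T = \sqrt{2811}$ ($T = \sqrt{\left(-76 + 130\right) + 2757} = \sqrt{54 + 2757} = \sqrt{2811} \approx 53.019$)
$\sqrt{o + T} = \sqrt{41940 + \sqrt{2811}}$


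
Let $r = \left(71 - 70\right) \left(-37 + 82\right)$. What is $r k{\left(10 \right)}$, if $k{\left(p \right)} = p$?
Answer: $450$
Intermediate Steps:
$r = 45$ ($r = 1 \cdot 45 = 45$)
$r k{\left(10 \right)} = 45 \cdot 10 = 450$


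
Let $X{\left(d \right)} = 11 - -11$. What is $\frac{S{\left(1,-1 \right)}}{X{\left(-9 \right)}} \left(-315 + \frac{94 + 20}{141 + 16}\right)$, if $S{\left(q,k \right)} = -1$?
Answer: $\frac{49341}{3454} \approx 14.285$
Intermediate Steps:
$X{\left(d \right)} = 22$ ($X{\left(d \right)} = 11 + 11 = 22$)
$\frac{S{\left(1,-1 \right)}}{X{\left(-9 \right)}} \left(-315 + \frac{94 + 20}{141 + 16}\right) = - \frac{1}{22} \left(-315 + \frac{94 + 20}{141 + 16}\right) = \left(-1\right) \frac{1}{22} \left(-315 + \frac{114}{157}\right) = - \frac{-315 + 114 \cdot \frac{1}{157}}{22} = - \frac{-315 + \frac{114}{157}}{22} = \left(- \frac{1}{22}\right) \left(- \frac{49341}{157}\right) = \frac{49341}{3454}$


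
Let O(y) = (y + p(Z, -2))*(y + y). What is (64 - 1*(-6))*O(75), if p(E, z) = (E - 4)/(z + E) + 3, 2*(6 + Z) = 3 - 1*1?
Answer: 832500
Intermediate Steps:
Z = -5 (Z = -6 + (3 - 1*1)/2 = -6 + (3 - 1)/2 = -6 + (½)*2 = -6 + 1 = -5)
p(E, z) = 3 + (-4 + E)/(E + z) (p(E, z) = (-4 + E)/(E + z) + 3 = 3 + (-4 + E)/(E + z))
O(y) = 2*y*(30/7 + y) (O(y) = (y + (-4 + 3*(-2) + 4*(-5))/(-5 - 2))*(y + y) = (y + (-4 - 6 - 20)/(-7))*(2*y) = (y - ⅐*(-30))*(2*y) = (y + 30/7)*(2*y) = (30/7 + y)*(2*y) = 2*y*(30/7 + y))
(64 - 1*(-6))*O(75) = (64 - 1*(-6))*((2/7)*75*(30 + 7*75)) = (64 + 6)*((2/7)*75*(30 + 525)) = 70*((2/7)*75*555) = 70*(83250/7) = 832500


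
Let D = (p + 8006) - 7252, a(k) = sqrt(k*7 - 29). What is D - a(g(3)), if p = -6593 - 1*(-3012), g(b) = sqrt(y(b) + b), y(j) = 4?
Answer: -2827 - I*sqrt(29 - 7*sqrt(7)) ≈ -2827.0 - 3.2372*I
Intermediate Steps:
g(b) = sqrt(4 + b)
p = -3581 (p = -6593 + 3012 = -3581)
a(k) = sqrt(-29 + 7*k) (a(k) = sqrt(7*k - 29) = sqrt(-29 + 7*k))
D = -2827 (D = (-3581 + 8006) - 7252 = 4425 - 7252 = -2827)
D - a(g(3)) = -2827 - sqrt(-29 + 7*sqrt(4 + 3)) = -2827 - sqrt(-29 + 7*sqrt(7))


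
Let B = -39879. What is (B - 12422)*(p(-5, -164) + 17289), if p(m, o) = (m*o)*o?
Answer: 6129206491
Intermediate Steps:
p(m, o) = m*o²
(B - 12422)*(p(-5, -164) + 17289) = (-39879 - 12422)*(-5*(-164)² + 17289) = -52301*(-5*26896 + 17289) = -52301*(-134480 + 17289) = -52301*(-117191) = 6129206491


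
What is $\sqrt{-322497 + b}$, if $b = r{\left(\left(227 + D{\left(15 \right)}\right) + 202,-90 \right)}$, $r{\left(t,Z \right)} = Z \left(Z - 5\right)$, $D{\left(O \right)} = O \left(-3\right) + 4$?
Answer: $3 i \sqrt{34883} \approx 560.31 i$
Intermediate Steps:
$D{\left(O \right)} = 4 - 3 O$ ($D{\left(O \right)} = - 3 O + 4 = 4 - 3 O$)
$r{\left(t,Z \right)} = Z \left(-5 + Z\right)$
$b = 8550$ ($b = - 90 \left(-5 - 90\right) = \left(-90\right) \left(-95\right) = 8550$)
$\sqrt{-322497 + b} = \sqrt{-322497 + 8550} = \sqrt{-313947} = 3 i \sqrt{34883}$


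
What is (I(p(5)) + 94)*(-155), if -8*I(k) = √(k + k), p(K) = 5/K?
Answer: -14570 + 155*√2/8 ≈ -14543.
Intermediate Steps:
I(k) = -√2*√k/8 (I(k) = -√(k + k)/8 = -√2*√k/8)
(I(p(5)) + 94)*(-155) = (-√2*√(5/5)/8 + 94)*(-155) = (-√2*√(5*(⅕))/8 + 94)*(-155) = (-√2*√1/8 + 94)*(-155) = (-⅛*√2*1 + 94)*(-155) = (-√2/8 + 94)*(-155) = (94 - √2/8)*(-155) = -14570 + 155*√2/8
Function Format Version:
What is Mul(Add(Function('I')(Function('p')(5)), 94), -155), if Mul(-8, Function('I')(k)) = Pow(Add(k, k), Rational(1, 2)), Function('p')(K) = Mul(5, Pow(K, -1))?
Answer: Add(-14570, Mul(Rational(155, 8), Pow(2, Rational(1, 2)))) ≈ -14543.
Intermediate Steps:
Function('I')(k) = Mul(Rational(-1, 8), Pow(2, Rational(1, 2)), Pow(k, Rational(1, 2))) (Function('I')(k) = Mul(Rational(-1, 8), Pow(Add(k, k), Rational(1, 2))) = Mul(Rational(-1, 8), Pow(Mul(2, k), Rational(1, 2))) = Mul(Rational(-1, 8), Mul(Pow(2, Rational(1, 2)), Pow(k, Rational(1, 2)))) = Mul(Rational(-1, 8), Pow(2, Rational(1, 2)), Pow(k, Rational(1, 2))))
Mul(Add(Function('I')(Function('p')(5)), 94), -155) = Mul(Add(Mul(Rational(-1, 8), Pow(2, Rational(1, 2)), Pow(Mul(5, Pow(5, -1)), Rational(1, 2))), 94), -155) = Mul(Add(Mul(Rational(-1, 8), Pow(2, Rational(1, 2)), Pow(Mul(5, Rational(1, 5)), Rational(1, 2))), 94), -155) = Mul(Add(Mul(Rational(-1, 8), Pow(2, Rational(1, 2)), Pow(1, Rational(1, 2))), 94), -155) = Mul(Add(Mul(Rational(-1, 8), Pow(2, Rational(1, 2)), 1), 94), -155) = Mul(Add(Mul(Rational(-1, 8), Pow(2, Rational(1, 2))), 94), -155) = Mul(Add(94, Mul(Rational(-1, 8), Pow(2, Rational(1, 2)))), -155) = Add(-14570, Mul(Rational(155, 8), Pow(2, Rational(1, 2))))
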